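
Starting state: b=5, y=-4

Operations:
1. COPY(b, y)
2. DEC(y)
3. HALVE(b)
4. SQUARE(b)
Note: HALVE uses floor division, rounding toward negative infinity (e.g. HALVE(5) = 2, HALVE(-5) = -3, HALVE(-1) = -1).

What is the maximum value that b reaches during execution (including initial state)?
5

Values of b at each step:
Initial: b = 5 ← maximum
After step 1: b = -4
After step 2: b = -4
After step 3: b = -2
After step 4: b = 4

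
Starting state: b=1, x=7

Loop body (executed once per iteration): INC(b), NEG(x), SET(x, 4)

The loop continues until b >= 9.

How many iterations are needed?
8

Tracing iterations:
Initial: b=1, x=7
After iteration 1: b=2, x=4
After iteration 2: b=3, x=4
After iteration 3: b=4, x=4
After iteration 4: b=5, x=4
After iteration 5: b=6, x=4
After iteration 6: b=7, x=4
After iteration 7: b=8, x=4
After iteration 8: b=9, x=4
b >= 9 now holds, so the loop exits after 8 iterations.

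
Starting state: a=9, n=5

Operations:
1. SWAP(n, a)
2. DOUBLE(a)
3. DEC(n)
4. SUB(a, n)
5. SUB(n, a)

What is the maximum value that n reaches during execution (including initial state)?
9

Values of n at each step:
Initial: n = 5
After step 1: n = 9 ← maximum
After step 2: n = 9
After step 3: n = 8
After step 4: n = 8
After step 5: n = 6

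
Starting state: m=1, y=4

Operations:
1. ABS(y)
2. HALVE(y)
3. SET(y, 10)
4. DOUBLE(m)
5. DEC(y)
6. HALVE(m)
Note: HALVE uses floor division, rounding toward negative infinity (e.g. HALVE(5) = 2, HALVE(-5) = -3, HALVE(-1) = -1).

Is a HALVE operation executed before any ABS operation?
No

First HALVE: step 2
First ABS: step 1
Since 2 > 1, ABS comes first.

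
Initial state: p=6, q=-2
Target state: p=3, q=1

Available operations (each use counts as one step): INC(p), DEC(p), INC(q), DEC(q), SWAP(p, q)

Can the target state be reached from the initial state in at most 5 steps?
No

The target state cannot be reached within 5 steps.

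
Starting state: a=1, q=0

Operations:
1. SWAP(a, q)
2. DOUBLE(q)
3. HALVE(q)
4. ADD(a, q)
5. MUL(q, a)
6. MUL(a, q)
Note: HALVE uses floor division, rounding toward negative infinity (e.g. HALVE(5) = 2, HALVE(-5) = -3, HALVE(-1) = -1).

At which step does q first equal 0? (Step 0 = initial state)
Step 0

Tracing q:
Initial: q = 0 ← first occurrence
After step 1: q = 1
After step 2: q = 2
After step 3: q = 1
After step 4: q = 1
After step 5: q = 1
After step 6: q = 1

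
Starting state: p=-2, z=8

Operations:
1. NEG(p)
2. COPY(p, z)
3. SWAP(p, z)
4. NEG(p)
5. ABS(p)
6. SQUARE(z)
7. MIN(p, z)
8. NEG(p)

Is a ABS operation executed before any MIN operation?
Yes

First ABS: step 5
First MIN: step 7
Since 5 < 7, ABS comes first.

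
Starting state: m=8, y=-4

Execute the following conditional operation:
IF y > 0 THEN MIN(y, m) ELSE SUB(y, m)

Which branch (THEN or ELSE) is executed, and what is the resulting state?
Branch: ELSE, Final state: m=8, y=-12

Evaluating condition: y > 0
y = -4
Condition is False, so ELSE branch executes
After SUB(y, m): m=8, y=-12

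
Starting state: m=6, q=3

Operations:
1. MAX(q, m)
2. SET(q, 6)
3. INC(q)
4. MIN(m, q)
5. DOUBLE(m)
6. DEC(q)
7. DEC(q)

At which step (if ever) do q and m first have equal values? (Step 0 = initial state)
Step 1

q and m first become equal after step 1.

Comparing values at each step:
Initial: q=3, m=6
After step 1: q=6, m=6 ← equal!
After step 2: q=6, m=6 ← equal!
After step 3: q=7, m=6
After step 4: q=7, m=6
After step 5: q=7, m=12
After step 6: q=6, m=12
After step 7: q=5, m=12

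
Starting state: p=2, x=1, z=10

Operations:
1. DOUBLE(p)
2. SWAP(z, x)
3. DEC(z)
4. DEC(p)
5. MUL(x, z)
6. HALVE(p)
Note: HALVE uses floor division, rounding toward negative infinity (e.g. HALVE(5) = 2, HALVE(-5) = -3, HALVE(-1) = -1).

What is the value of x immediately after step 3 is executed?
x = 10

Tracing x through execution:
Initial: x = 1
After step 1 (DOUBLE(p)): x = 1
After step 2 (SWAP(z, x)): x = 10
After step 3 (DEC(z)): x = 10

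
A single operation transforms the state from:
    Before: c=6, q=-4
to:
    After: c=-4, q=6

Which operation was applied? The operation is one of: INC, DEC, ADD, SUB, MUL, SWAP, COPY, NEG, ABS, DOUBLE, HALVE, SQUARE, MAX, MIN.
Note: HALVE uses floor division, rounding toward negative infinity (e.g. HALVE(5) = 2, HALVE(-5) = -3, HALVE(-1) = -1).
SWAP(q, c)

Analyzing the change:
Before: c=6, q=-4
After: c=-4, q=6
Variable q changed from -4 to 6
Variable c changed from 6 to -4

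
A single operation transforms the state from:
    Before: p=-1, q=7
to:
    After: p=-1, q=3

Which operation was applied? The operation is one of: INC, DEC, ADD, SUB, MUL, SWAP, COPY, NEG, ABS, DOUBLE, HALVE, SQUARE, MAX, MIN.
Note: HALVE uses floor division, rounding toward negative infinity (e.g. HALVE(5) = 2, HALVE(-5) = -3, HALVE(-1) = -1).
HALVE(q)

Analyzing the change:
Before: p=-1, q=7
After: p=-1, q=3
Variable q changed from 7 to 3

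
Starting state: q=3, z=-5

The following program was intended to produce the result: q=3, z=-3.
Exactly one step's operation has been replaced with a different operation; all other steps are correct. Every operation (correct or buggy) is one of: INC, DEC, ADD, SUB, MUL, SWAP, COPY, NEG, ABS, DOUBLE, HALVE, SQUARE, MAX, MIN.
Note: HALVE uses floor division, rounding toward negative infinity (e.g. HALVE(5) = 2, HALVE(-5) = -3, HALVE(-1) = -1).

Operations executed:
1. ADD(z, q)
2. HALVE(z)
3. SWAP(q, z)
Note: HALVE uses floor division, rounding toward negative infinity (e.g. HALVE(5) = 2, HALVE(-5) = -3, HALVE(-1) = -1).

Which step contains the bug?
Step 3

Trace with buggy code:
Initial: q=3, z=-5
After step 1: q=3, z=-2
After step 2: q=3, z=-1
After step 3: q=-1, z=3
Actual final q=-1, z=3 ≠ expected q=3, z=-3.
Step 3 is the only position where a single-operation replacement can produce the expected result.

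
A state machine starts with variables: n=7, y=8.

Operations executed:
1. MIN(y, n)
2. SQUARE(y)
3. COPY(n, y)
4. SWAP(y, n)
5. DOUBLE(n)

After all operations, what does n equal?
n = 98

Tracing execution:
Step 1: MIN(y, n) → n = 7
Step 2: SQUARE(y) → n = 7
Step 3: COPY(n, y) → n = 49
Step 4: SWAP(y, n) → n = 49
Step 5: DOUBLE(n) → n = 98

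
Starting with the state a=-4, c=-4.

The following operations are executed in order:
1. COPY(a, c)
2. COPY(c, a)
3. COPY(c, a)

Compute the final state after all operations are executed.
{a: -4, c: -4}

Step-by-step execution:
Initial: a=-4, c=-4
After step 1 (COPY(a, c)): a=-4, c=-4
After step 2 (COPY(c, a)): a=-4, c=-4
After step 3 (COPY(c, a)): a=-4, c=-4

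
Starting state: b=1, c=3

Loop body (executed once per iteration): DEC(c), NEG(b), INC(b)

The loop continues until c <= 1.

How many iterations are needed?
2

Tracing iterations:
Initial: b=1, c=3
After iteration 1: b=0, c=2
After iteration 2: b=1, c=1
c <= 1 now holds, so the loop exits after 2 iterations.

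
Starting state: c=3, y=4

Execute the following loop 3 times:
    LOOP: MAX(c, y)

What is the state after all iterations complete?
c=4, y=4

Iteration trace:
Start: c=3, y=4
After iteration 1: c=4, y=4
After iteration 2: c=4, y=4
After iteration 3: c=4, y=4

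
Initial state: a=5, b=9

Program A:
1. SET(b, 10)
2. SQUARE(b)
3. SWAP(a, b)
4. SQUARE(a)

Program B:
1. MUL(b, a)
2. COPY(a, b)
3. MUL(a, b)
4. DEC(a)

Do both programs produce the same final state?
No

Program A final state: a=10000, b=5
Program B final state: a=2024, b=45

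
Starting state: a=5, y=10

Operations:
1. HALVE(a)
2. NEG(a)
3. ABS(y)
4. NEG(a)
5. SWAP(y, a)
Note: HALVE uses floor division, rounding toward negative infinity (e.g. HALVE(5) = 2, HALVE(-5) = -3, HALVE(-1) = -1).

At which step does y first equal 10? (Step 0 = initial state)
Step 0

Tracing y:
Initial: y = 10 ← first occurrence
After step 1: y = 10
After step 2: y = 10
After step 3: y = 10
After step 4: y = 10
After step 5: y = 2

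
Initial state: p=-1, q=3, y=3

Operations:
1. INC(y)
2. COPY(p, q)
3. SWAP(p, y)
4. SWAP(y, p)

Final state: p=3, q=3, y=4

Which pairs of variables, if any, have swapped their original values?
None

Comparing initial and final values:
p: -1 → 3
q: 3 → 3
y: 3 → 4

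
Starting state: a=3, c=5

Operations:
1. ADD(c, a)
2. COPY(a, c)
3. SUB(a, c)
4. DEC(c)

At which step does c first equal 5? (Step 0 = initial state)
Step 0

Tracing c:
Initial: c = 5 ← first occurrence
After step 1: c = 8
After step 2: c = 8
After step 3: c = 8
After step 4: c = 7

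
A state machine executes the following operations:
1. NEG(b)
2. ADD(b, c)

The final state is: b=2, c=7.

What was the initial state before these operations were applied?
b=5, c=7

Working backwards:
Final state: b=2, c=7
Before step 2 (ADD(b, c)): b=-5, c=7
Before step 1 (NEG(b)): b=5, c=7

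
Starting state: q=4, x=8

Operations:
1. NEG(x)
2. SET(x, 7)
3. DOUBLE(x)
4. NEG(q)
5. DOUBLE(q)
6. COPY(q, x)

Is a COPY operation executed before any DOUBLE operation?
No

First COPY: step 6
First DOUBLE: step 3
Since 6 > 3, DOUBLE comes first.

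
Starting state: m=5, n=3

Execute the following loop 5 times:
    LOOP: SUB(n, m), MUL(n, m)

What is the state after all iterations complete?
m=5, n=-10150

Iteration trace:
Start: m=5, n=3
After iteration 1: m=5, n=-10
After iteration 2: m=5, n=-75
After iteration 3: m=5, n=-400
After iteration 4: m=5, n=-2025
After iteration 5: m=5, n=-10150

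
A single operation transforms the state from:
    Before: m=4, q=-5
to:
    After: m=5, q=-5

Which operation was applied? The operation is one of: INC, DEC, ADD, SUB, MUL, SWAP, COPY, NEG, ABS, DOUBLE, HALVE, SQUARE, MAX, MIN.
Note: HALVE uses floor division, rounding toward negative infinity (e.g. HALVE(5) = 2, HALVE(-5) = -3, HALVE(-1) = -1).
INC(m)

Analyzing the change:
Before: m=4, q=-5
After: m=5, q=-5
Variable m changed from 4 to 5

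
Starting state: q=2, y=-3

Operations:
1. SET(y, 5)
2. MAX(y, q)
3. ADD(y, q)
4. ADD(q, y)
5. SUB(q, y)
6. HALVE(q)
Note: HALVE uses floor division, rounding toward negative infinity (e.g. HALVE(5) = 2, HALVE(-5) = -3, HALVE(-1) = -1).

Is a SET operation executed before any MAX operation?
Yes

First SET: step 1
First MAX: step 2
Since 1 < 2, SET comes first.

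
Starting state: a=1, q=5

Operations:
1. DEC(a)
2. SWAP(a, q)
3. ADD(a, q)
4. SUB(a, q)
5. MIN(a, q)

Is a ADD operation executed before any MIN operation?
Yes

First ADD: step 3
First MIN: step 5
Since 3 < 5, ADD comes first.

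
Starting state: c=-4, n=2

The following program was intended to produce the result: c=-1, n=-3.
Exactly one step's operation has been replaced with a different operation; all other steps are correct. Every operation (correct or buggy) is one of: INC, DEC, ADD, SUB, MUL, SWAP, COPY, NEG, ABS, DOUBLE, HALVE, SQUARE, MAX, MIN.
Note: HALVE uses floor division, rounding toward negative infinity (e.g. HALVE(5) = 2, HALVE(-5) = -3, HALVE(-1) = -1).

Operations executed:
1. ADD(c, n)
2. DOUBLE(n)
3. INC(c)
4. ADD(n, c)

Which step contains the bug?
Step 2

Trace with buggy code:
Initial: c=-4, n=2
After step 1: c=-2, n=2
After step 2: c=-2, n=4
After step 3: c=-1, n=4
After step 4: c=-1, n=3
Actual final c=-1, n=3 ≠ expected c=-1, n=-3.
Step 2 is the only position where a single-operation replacement can produce the expected result.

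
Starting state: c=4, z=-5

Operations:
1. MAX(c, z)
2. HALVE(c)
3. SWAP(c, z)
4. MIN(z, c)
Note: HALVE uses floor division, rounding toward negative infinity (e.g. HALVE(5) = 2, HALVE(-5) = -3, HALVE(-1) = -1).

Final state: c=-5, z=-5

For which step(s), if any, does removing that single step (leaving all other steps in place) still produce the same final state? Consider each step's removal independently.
Step(s) 1, 2

Testing removal of each single step:
Without step 1: final = c=-5, z=-5 (same)
Without step 2: final = c=-5, z=-5 (same)
Without step 3: final = c=2, z=-5 (different)
Without step 4: final = c=-5, z=2 (different)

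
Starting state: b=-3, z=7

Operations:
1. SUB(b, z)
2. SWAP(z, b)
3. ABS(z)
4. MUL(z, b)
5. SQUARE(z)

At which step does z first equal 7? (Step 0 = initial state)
Step 0

Tracing z:
Initial: z = 7 ← first occurrence
After step 1: z = 7
After step 2: z = -10
After step 3: z = 10
After step 4: z = 70
After step 5: z = 4900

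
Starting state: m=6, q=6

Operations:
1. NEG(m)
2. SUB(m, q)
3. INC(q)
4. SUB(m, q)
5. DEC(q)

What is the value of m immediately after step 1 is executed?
m = -6

Tracing m through execution:
Initial: m = 6
After step 1 (NEG(m)): m = -6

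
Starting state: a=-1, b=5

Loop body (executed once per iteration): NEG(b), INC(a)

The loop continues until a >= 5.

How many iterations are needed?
6

Tracing iterations:
Initial: a=-1, b=5
After iteration 1: a=0, b=-5
After iteration 2: a=1, b=5
After iteration 3: a=2, b=-5
After iteration 4: a=3, b=5
After iteration 5: a=4, b=-5
After iteration 6: a=5, b=5
a >= 5 now holds, so the loop exits after 6 iterations.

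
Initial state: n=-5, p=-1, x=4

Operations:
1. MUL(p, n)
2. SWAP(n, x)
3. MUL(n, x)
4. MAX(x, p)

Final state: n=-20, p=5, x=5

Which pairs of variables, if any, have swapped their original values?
None

Comparing initial and final values:
x: 4 → 5
n: -5 → -20
p: -1 → 5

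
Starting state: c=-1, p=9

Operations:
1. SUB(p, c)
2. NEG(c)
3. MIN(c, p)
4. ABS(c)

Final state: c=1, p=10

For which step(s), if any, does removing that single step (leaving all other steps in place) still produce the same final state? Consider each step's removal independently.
Step(s) 2, 3, 4

Testing removal of each single step:
Without step 1: final = c=1, p=9 (different)
Without step 2: final = c=1, p=10 (same)
Without step 3: final = c=1, p=10 (same)
Without step 4: final = c=1, p=10 (same)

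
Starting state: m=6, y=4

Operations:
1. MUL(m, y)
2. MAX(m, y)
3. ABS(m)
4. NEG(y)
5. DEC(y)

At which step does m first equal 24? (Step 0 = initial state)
Step 1

Tracing m:
Initial: m = 6
After step 1: m = 24 ← first occurrence
After step 2: m = 24
After step 3: m = 24
After step 4: m = 24
After step 5: m = 24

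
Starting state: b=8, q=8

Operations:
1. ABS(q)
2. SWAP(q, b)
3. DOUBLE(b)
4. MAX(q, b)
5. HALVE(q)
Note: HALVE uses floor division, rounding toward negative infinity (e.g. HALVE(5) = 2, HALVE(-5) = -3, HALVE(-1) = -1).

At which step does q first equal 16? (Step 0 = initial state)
Step 4

Tracing q:
Initial: q = 8
After step 1: q = 8
After step 2: q = 8
After step 3: q = 8
After step 4: q = 16 ← first occurrence
After step 5: q = 8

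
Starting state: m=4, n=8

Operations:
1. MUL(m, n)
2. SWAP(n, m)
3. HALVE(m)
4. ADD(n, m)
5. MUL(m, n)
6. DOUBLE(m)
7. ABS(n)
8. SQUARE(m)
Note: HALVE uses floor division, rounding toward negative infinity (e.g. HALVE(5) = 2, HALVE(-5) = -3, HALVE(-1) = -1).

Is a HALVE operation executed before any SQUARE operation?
Yes

First HALVE: step 3
First SQUARE: step 8
Since 3 < 8, HALVE comes first.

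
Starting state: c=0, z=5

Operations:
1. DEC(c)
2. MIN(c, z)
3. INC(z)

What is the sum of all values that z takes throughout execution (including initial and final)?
21

Values of z at each step:
Initial: z = 5
After step 1: z = 5
After step 2: z = 5
After step 3: z = 6
Sum = 5 + 5 + 5 + 6 = 21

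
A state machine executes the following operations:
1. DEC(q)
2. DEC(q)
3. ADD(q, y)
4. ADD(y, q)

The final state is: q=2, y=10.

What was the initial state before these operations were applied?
q=-4, y=8

Working backwards:
Final state: q=2, y=10
Before step 4 (ADD(y, q)): q=2, y=8
Before step 3 (ADD(q, y)): q=-6, y=8
Before step 2 (DEC(q)): q=-5, y=8
Before step 1 (DEC(q)): q=-4, y=8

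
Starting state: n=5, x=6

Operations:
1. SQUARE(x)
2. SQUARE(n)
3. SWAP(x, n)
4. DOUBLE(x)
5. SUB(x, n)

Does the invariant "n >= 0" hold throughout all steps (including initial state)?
Yes

The invariant holds at every step.

State at each step:
Initial: n=5, x=6
After step 1: n=5, x=36
After step 2: n=25, x=36
After step 3: n=36, x=25
After step 4: n=36, x=50
After step 5: n=36, x=14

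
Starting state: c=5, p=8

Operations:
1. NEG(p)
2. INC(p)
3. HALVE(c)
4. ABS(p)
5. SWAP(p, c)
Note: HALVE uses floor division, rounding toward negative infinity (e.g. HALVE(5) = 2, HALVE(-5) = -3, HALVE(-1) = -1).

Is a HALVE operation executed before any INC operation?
No

First HALVE: step 3
First INC: step 2
Since 3 > 2, INC comes first.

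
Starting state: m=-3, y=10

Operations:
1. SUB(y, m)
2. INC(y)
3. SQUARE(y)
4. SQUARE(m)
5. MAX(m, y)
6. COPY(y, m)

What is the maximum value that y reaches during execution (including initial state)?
196

Values of y at each step:
Initial: y = 10
After step 1: y = 13
After step 2: y = 14
After step 3: y = 196 ← maximum
After step 4: y = 196
After step 5: y = 196
After step 6: y = 196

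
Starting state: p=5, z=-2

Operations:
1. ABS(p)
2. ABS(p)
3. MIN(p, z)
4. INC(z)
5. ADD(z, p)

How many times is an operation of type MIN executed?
1

Counting MIN operations:
Step 3: MIN(p, z) ← MIN
Total: 1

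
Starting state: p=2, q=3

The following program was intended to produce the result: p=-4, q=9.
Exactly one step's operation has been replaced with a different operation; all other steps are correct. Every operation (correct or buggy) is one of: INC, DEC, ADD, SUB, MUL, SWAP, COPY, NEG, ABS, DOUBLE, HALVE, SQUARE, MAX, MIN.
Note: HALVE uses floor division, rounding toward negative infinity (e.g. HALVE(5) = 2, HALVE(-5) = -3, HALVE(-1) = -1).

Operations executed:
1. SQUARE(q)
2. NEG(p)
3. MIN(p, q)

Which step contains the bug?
Step 3

Trace with buggy code:
Initial: p=2, q=3
After step 1: p=2, q=9
After step 2: p=-2, q=9
After step 3: p=-2, q=9
Actual final p=-2, q=9 ≠ expected p=-4, q=9.
Step 3 is the only position where a single-operation replacement can produce the expected result.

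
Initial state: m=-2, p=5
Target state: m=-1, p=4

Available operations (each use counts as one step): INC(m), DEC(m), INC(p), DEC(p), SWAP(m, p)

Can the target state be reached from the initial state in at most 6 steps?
Yes

Path (2 steps): INC(m) → DEC(p)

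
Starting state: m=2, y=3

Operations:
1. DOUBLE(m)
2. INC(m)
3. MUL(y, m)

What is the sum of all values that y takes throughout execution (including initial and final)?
24

Values of y at each step:
Initial: y = 3
After step 1: y = 3
After step 2: y = 3
After step 3: y = 15
Sum = 3 + 3 + 3 + 15 = 24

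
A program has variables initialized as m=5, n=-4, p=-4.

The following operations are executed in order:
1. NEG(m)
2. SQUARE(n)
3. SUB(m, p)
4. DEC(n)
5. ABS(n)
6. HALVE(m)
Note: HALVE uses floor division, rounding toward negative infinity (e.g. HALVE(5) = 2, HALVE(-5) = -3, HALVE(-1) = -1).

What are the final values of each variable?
{m: -1, n: 15, p: -4}

Step-by-step execution:
Initial: m=5, n=-4, p=-4
After step 1 (NEG(m)): m=-5, n=-4, p=-4
After step 2 (SQUARE(n)): m=-5, n=16, p=-4
After step 3 (SUB(m, p)): m=-1, n=16, p=-4
After step 4 (DEC(n)): m=-1, n=15, p=-4
After step 5 (ABS(n)): m=-1, n=15, p=-4
After step 6 (HALVE(m)): m=-1, n=15, p=-4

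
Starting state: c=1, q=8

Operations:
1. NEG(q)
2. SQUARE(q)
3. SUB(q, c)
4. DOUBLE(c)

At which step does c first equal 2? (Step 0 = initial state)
Step 4

Tracing c:
Initial: c = 1
After step 1: c = 1
After step 2: c = 1
After step 3: c = 1
After step 4: c = 2 ← first occurrence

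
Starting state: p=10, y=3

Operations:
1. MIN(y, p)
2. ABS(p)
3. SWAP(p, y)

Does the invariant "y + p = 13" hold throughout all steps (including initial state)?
Yes

The invariant holds at every step.

State at each step:
Initial: p=10, y=3
After step 1: p=10, y=3
After step 2: p=10, y=3
After step 3: p=3, y=10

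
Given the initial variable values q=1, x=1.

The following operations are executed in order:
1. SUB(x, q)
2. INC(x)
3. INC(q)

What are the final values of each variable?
{q: 2, x: 1}

Step-by-step execution:
Initial: q=1, x=1
After step 1 (SUB(x, q)): q=1, x=0
After step 2 (INC(x)): q=1, x=1
After step 3 (INC(q)): q=2, x=1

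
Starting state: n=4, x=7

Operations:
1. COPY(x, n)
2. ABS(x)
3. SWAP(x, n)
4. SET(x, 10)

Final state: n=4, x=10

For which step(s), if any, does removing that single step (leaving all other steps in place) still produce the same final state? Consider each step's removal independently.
Step(s) 2, 3

Testing removal of each single step:
Without step 1: final = n=7, x=10 (different)
Without step 2: final = n=4, x=10 (same)
Without step 3: final = n=4, x=10 (same)
Without step 4: final = n=4, x=4 (different)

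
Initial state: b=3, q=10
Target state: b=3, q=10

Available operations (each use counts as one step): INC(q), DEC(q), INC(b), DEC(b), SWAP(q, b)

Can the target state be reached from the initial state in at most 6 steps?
Yes

Path (0 steps): 0 steps (already at target)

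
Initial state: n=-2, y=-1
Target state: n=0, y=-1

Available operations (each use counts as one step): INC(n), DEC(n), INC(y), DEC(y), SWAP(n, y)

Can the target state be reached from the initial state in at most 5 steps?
Yes

Path (2 steps): INC(n) → INC(n)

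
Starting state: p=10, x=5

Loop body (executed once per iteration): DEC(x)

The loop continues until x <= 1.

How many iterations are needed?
4

Tracing iterations:
Initial: p=10, x=5
After iteration 1: p=10, x=4
After iteration 2: p=10, x=3
After iteration 3: p=10, x=2
After iteration 4: p=10, x=1
x <= 1 now holds, so the loop exits after 4 iterations.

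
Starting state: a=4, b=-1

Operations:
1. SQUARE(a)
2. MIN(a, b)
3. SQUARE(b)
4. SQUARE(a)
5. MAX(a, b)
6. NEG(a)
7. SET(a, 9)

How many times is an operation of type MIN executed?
1

Counting MIN operations:
Step 2: MIN(a, b) ← MIN
Total: 1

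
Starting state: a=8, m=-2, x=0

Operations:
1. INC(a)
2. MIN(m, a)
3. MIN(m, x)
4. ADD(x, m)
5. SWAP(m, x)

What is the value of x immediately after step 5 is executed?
x = -2

Tracing x through execution:
Initial: x = 0
After step 1 (INC(a)): x = 0
After step 2 (MIN(m, a)): x = 0
After step 3 (MIN(m, x)): x = 0
After step 4 (ADD(x, m)): x = -2
After step 5 (SWAP(m, x)): x = -2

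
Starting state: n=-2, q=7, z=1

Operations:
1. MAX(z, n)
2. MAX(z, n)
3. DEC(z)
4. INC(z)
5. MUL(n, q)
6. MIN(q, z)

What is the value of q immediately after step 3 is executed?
q = 7

Tracing q through execution:
Initial: q = 7
After step 1 (MAX(z, n)): q = 7
After step 2 (MAX(z, n)): q = 7
After step 3 (DEC(z)): q = 7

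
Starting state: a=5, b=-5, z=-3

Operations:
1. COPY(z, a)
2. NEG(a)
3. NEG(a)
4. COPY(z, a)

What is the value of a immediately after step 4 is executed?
a = 5

Tracing a through execution:
Initial: a = 5
After step 1 (COPY(z, a)): a = 5
After step 2 (NEG(a)): a = -5
After step 3 (NEG(a)): a = 5
After step 4 (COPY(z, a)): a = 5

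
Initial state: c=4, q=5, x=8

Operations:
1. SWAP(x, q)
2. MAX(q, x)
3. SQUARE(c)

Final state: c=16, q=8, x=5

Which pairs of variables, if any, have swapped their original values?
(x, q)

Comparing initial and final values:
x: 8 → 5
q: 5 → 8
c: 4 → 16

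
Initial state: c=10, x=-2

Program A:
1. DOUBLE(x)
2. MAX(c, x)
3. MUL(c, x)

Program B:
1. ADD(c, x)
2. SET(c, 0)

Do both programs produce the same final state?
No

Program A final state: c=-40, x=-4
Program B final state: c=0, x=-2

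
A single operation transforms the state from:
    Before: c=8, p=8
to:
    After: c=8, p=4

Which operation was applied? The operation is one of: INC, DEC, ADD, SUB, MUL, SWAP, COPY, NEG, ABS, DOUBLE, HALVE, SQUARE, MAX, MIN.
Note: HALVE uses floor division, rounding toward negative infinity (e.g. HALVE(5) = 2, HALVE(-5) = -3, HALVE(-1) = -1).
HALVE(p)

Analyzing the change:
Before: c=8, p=8
After: c=8, p=4
Variable p changed from 8 to 4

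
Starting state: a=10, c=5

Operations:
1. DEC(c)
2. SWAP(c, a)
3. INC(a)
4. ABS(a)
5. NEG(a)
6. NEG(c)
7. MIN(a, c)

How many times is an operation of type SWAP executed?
1

Counting SWAP operations:
Step 2: SWAP(c, a) ← SWAP
Total: 1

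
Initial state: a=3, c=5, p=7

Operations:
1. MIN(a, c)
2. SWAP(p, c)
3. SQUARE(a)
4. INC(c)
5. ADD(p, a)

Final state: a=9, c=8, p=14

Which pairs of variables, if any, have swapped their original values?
None

Comparing initial and final values:
p: 7 → 14
c: 5 → 8
a: 3 → 9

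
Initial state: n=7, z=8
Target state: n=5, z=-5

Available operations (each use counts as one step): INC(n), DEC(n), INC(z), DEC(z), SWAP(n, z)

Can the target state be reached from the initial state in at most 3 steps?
No

The target state cannot be reached within 3 steps.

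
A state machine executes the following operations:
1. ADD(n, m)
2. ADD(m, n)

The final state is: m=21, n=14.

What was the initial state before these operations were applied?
m=7, n=7

Working backwards:
Final state: m=21, n=14
Before step 2 (ADD(m, n)): m=7, n=14
Before step 1 (ADD(n, m)): m=7, n=7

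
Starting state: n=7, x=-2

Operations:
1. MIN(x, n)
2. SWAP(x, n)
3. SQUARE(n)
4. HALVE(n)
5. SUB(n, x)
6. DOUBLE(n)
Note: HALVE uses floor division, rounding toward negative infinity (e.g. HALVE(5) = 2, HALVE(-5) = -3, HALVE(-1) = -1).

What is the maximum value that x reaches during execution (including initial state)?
7

Values of x at each step:
Initial: x = -2
After step 1: x = -2
After step 2: x = 7 ← maximum
After step 3: x = 7
After step 4: x = 7
After step 5: x = 7
After step 6: x = 7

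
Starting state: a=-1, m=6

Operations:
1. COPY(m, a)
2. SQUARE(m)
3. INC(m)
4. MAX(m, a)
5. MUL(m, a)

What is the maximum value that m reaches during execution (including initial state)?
6

Values of m at each step:
Initial: m = 6 ← maximum
After step 1: m = -1
After step 2: m = 1
After step 3: m = 2
After step 4: m = 2
After step 5: m = -2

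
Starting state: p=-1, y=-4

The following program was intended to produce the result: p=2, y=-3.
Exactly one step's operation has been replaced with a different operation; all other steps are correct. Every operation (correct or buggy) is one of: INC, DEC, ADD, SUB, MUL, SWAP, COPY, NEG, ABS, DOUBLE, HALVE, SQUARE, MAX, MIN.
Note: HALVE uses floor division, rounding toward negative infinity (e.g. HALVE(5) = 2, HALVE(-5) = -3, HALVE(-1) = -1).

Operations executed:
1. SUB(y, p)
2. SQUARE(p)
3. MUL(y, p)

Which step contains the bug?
Step 3

Trace with buggy code:
Initial: p=-1, y=-4
After step 1: p=-1, y=-3
After step 2: p=1, y=-3
After step 3: p=1, y=-3
Actual final p=1, y=-3 ≠ expected p=2, y=-3.
Step 3 is the only position where a single-operation replacement can produce the expected result.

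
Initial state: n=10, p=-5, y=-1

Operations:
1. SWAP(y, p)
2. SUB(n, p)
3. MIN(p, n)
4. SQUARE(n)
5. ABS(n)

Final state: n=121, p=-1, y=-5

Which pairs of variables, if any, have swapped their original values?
(p, y)

Comparing initial and final values:
n: 10 → 121
p: -5 → -1
y: -1 → -5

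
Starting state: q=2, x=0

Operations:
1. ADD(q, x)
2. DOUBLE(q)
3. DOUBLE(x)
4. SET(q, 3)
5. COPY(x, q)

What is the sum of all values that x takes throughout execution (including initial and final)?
3

Values of x at each step:
Initial: x = 0
After step 1: x = 0
After step 2: x = 0
After step 3: x = 0
After step 4: x = 0
After step 5: x = 3
Sum = 0 + 0 + 0 + 0 + 0 + 3 = 3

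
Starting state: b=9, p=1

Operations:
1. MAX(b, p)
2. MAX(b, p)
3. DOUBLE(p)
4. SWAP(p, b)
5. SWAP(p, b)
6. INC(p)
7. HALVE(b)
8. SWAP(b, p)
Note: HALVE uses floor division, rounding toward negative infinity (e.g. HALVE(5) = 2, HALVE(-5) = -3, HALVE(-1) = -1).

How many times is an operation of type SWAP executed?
3

Counting SWAP operations:
Step 4: SWAP(p, b) ← SWAP
Step 5: SWAP(p, b) ← SWAP
Step 8: SWAP(b, p) ← SWAP
Total: 3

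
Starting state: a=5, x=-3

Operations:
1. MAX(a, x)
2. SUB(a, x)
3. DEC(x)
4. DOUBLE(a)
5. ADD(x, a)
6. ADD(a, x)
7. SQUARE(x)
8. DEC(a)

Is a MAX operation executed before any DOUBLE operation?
Yes

First MAX: step 1
First DOUBLE: step 4
Since 1 < 4, MAX comes first.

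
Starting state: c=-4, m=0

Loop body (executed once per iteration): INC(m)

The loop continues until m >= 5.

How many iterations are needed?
5

Tracing iterations:
Initial: c=-4, m=0
After iteration 1: c=-4, m=1
After iteration 2: c=-4, m=2
After iteration 3: c=-4, m=3
After iteration 4: c=-4, m=4
After iteration 5: c=-4, m=5
m >= 5 now holds, so the loop exits after 5 iterations.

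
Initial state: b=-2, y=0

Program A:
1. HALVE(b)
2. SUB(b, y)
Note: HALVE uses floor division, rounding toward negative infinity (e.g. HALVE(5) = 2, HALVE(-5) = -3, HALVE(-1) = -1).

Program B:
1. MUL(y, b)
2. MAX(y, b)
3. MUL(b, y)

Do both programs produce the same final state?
No

Program A final state: b=-1, y=0
Program B final state: b=0, y=0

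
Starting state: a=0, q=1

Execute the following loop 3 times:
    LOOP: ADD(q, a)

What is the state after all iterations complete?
a=0, q=1

Iteration trace:
Start: a=0, q=1
After iteration 1: a=0, q=1
After iteration 2: a=0, q=1
After iteration 3: a=0, q=1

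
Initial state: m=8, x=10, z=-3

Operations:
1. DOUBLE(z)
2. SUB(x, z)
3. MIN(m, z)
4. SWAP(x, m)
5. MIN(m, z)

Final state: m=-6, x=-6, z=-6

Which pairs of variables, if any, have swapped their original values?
None

Comparing initial and final values:
m: 8 → -6
x: 10 → -6
z: -3 → -6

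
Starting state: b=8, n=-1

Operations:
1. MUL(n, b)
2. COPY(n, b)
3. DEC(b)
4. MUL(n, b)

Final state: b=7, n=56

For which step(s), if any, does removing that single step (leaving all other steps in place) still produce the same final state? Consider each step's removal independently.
Step(s) 1

Testing removal of each single step:
Without step 1: final = b=7, n=56 (same)
Without step 2: final = b=7, n=-56 (different)
Without step 3: final = b=8, n=64 (different)
Without step 4: final = b=7, n=8 (different)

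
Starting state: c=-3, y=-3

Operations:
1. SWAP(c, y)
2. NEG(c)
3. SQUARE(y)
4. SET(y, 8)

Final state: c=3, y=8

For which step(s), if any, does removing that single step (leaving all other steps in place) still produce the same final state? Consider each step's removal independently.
Step(s) 1, 3

Testing removal of each single step:
Without step 1: final = c=3, y=8 (same)
Without step 2: final = c=-3, y=8 (different)
Without step 3: final = c=3, y=8 (same)
Without step 4: final = c=3, y=9 (different)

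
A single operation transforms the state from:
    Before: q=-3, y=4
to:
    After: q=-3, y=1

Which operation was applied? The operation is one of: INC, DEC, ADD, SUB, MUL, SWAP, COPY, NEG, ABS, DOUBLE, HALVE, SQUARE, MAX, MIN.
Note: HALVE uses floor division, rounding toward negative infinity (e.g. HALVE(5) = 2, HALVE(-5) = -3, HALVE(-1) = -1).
ADD(y, q)

Analyzing the change:
Before: q=-3, y=4
After: q=-3, y=1
Variable y changed from 4 to 1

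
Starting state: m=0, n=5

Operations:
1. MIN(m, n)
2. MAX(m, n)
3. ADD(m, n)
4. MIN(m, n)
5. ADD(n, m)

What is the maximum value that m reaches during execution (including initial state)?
10

Values of m at each step:
Initial: m = 0
After step 1: m = 0
After step 2: m = 5
After step 3: m = 10 ← maximum
After step 4: m = 5
After step 5: m = 5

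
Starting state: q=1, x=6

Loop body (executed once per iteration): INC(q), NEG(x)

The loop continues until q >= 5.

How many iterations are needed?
4

Tracing iterations:
Initial: q=1, x=6
After iteration 1: q=2, x=-6
After iteration 2: q=3, x=6
After iteration 3: q=4, x=-6
After iteration 4: q=5, x=6
q >= 5 now holds, so the loop exits after 4 iterations.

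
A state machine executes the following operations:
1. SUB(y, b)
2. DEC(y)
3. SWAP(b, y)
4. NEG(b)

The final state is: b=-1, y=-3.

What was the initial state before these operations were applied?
b=-3, y=-1

Working backwards:
Final state: b=-1, y=-3
Before step 4 (NEG(b)): b=1, y=-3
Before step 3 (SWAP(b, y)): b=-3, y=1
Before step 2 (DEC(y)): b=-3, y=2
Before step 1 (SUB(y, b)): b=-3, y=-1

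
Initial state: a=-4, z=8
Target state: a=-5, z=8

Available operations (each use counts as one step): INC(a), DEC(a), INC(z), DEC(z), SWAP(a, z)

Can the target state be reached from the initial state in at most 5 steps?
Yes

Path (1 step): DEC(a)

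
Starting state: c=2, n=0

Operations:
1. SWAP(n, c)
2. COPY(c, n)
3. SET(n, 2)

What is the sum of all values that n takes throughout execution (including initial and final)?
6

Values of n at each step:
Initial: n = 0
After step 1: n = 2
After step 2: n = 2
After step 3: n = 2
Sum = 0 + 2 + 2 + 2 = 6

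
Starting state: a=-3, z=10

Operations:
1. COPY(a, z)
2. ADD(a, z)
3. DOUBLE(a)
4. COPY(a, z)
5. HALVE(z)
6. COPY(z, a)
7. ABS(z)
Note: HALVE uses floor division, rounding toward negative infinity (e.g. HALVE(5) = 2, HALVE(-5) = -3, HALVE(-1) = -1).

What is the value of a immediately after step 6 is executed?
a = 10

Tracing a through execution:
Initial: a = -3
After step 1 (COPY(a, z)): a = 10
After step 2 (ADD(a, z)): a = 20
After step 3 (DOUBLE(a)): a = 40
After step 4 (COPY(a, z)): a = 10
After step 5 (HALVE(z)): a = 10
After step 6 (COPY(z, a)): a = 10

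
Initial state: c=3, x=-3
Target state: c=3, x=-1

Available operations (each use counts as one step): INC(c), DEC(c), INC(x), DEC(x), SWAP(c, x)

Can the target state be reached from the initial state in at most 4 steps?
Yes

Path (2 steps): INC(x) → INC(x)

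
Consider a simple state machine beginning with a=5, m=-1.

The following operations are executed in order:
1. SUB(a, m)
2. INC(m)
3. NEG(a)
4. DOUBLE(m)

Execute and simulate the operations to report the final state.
{a: -6, m: 0}

Step-by-step execution:
Initial: a=5, m=-1
After step 1 (SUB(a, m)): a=6, m=-1
After step 2 (INC(m)): a=6, m=0
After step 3 (NEG(a)): a=-6, m=0
After step 4 (DOUBLE(m)): a=-6, m=0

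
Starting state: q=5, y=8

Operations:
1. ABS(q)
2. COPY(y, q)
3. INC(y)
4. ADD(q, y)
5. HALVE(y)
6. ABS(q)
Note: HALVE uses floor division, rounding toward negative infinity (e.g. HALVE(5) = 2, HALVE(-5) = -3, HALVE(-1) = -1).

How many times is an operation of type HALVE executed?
1

Counting HALVE operations:
Step 5: HALVE(y) ← HALVE
Total: 1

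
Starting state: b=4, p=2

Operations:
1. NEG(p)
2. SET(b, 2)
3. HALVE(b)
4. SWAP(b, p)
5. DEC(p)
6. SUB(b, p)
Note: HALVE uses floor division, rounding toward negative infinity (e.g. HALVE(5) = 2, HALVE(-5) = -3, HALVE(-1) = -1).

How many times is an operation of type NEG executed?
1

Counting NEG operations:
Step 1: NEG(p) ← NEG
Total: 1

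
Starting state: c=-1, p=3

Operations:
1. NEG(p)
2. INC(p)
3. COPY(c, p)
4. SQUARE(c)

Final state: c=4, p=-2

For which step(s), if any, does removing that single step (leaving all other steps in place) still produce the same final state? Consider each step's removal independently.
None - removing any single step changes the final result

Testing removal of each single step:
Without step 1: final = c=16, p=4 (different)
Without step 2: final = c=9, p=-3 (different)
Without step 3: final = c=1, p=-2 (different)
Without step 4: final = c=-2, p=-2 (different)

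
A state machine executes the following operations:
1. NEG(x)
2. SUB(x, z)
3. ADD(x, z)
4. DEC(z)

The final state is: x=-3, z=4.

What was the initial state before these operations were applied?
x=3, z=5

Working backwards:
Final state: x=-3, z=4
Before step 4 (DEC(z)): x=-3, z=5
Before step 3 (ADD(x, z)): x=-8, z=5
Before step 2 (SUB(x, z)): x=-3, z=5
Before step 1 (NEG(x)): x=3, z=5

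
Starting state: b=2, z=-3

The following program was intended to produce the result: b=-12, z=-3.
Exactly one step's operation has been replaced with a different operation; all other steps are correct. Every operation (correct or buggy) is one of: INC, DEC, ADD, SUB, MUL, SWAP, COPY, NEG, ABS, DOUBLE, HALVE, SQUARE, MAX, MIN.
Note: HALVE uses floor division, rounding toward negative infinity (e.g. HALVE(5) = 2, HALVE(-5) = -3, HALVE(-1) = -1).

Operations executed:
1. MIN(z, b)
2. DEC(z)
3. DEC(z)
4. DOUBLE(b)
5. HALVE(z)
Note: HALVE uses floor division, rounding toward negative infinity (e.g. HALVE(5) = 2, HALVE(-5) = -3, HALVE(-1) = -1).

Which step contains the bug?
Step 1

Trace with buggy code:
Initial: b=2, z=-3
After step 1: b=2, z=-3
After step 2: b=2, z=-4
After step 3: b=2, z=-5
After step 4: b=4, z=-5
After step 5: b=4, z=-3
Actual final b=4, z=-3 ≠ expected b=-12, z=-3.
Step 1 is the only position where a single-operation replacement can produce the expected result.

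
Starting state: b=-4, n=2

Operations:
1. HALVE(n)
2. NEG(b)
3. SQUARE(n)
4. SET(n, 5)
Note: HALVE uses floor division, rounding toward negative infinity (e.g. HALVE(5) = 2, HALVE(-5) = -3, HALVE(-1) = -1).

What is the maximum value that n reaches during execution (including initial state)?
5

Values of n at each step:
Initial: n = 2
After step 1: n = 1
After step 2: n = 1
After step 3: n = 1
After step 4: n = 5 ← maximum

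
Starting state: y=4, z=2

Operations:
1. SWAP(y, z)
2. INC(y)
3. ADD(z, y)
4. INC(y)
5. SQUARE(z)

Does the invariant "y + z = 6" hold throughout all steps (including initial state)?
No, violated after step 2

The invariant is violated after step 2.

State at each step:
Initial: y=4, z=2
After step 1: y=2, z=4
After step 2: y=3, z=4
After step 3: y=3, z=7
After step 4: y=4, z=7
After step 5: y=4, z=49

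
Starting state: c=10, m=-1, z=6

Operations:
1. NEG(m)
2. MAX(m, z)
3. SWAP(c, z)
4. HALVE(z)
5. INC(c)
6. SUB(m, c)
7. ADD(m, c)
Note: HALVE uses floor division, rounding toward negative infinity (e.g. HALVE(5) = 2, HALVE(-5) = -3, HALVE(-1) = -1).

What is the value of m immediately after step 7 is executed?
m = 6

Tracing m through execution:
Initial: m = -1
After step 1 (NEG(m)): m = 1
After step 2 (MAX(m, z)): m = 6
After step 3 (SWAP(c, z)): m = 6
After step 4 (HALVE(z)): m = 6
After step 5 (INC(c)): m = 6
After step 6 (SUB(m, c)): m = -1
After step 7 (ADD(m, c)): m = 6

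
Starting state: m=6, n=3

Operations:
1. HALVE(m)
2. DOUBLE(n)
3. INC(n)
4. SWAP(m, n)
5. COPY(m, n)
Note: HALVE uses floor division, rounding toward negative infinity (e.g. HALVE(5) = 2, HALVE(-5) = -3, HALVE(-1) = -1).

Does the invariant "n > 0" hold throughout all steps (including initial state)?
Yes

The invariant holds at every step.

State at each step:
Initial: m=6, n=3
After step 1: m=3, n=3
After step 2: m=3, n=6
After step 3: m=3, n=7
After step 4: m=7, n=3
After step 5: m=3, n=3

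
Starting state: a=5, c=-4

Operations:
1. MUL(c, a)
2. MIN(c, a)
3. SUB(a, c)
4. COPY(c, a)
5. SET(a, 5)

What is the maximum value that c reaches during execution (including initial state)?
25

Values of c at each step:
Initial: c = -4
After step 1: c = -20
After step 2: c = -20
After step 3: c = -20
After step 4: c = 25 ← maximum
After step 5: c = 25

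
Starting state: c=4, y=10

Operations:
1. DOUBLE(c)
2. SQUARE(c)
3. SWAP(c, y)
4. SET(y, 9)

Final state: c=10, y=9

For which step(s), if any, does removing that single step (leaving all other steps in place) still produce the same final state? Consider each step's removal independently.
Step(s) 1, 2

Testing removal of each single step:
Without step 1: final = c=10, y=9 (same)
Without step 2: final = c=10, y=9 (same)
Without step 3: final = c=64, y=9 (different)
Without step 4: final = c=10, y=64 (different)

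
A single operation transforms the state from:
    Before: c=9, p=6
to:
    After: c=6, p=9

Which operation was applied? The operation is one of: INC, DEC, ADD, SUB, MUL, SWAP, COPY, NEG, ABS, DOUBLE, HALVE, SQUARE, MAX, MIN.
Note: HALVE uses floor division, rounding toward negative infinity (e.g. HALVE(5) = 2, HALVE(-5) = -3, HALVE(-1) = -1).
SWAP(p, c)

Analyzing the change:
Before: c=9, p=6
After: c=6, p=9
Variable p changed from 6 to 9
Variable c changed from 9 to 6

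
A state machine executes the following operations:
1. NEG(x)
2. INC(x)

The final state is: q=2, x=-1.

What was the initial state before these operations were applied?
q=2, x=2

Working backwards:
Final state: q=2, x=-1
Before step 2 (INC(x)): q=2, x=-2
Before step 1 (NEG(x)): q=2, x=2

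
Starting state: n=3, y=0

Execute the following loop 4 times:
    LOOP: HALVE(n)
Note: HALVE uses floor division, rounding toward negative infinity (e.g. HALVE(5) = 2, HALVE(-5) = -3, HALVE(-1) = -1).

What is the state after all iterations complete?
n=0, y=0

Iteration trace:
Start: n=3, y=0
After iteration 1: n=1, y=0
After iteration 2: n=0, y=0
After iteration 3: n=0, y=0
After iteration 4: n=0, y=0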